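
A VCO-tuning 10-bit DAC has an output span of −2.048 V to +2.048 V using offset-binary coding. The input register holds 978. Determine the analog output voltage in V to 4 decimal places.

1.8640 V

LSB = 4.096 V / 2^10 = 4.000 mV.
V_out = (−2.048) + 978 × 0.004 V = 1.864 V.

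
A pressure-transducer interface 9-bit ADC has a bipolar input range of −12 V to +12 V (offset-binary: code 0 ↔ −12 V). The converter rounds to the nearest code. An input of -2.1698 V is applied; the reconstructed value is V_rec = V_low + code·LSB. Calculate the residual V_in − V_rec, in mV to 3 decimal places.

-13.550 mV

Step size: 24 V ÷ 2^9 = 46.875 mV.
(V_in − V_low)/LSB = (-2.1698 − (−12))/0.046875 = 209.7109 → code 210 (round).
Code 210 maps back to (−12) + 210×0.046875 V = -2.15625 V.
Error = -2.1698 − (−2.15625) = -0.01355 V = -13.550 mV.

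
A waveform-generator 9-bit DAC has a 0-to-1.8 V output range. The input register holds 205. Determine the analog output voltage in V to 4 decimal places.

LSB = 1.8 V / 2^9 = 3.516 mV.
V_out = 0 + 205 × 0.00351563 V = 0.720703 V.

0.7207 V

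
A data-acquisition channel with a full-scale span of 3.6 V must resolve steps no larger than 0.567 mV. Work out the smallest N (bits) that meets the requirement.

Number of steps required ≥ 3.6 V / 0.567 mV = 6349.21.
Need 2^N ≥ 6349.21; 2^12 = 4096, 2^13 = 8192.
Minimum N = 13.

13 bits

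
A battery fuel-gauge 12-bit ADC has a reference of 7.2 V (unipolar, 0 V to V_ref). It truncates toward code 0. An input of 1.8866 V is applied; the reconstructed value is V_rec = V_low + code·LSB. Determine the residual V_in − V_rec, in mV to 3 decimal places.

One LSB is 7.2 V / 4096 = 1.758 mV.
(V_in − V_low)/LSB = (1.8866 − 0)/0.00175781 = 1073.2658 → code 1073 (floor).
V_rec = 0 + 1073·0.00175781 = 1.8861328 V.
V_in − V_rec = 0.000467187 V = 0.467 mV.

0.467 mV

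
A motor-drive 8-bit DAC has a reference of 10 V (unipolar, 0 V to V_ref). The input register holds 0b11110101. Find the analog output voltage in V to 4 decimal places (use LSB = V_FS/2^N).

LSB = 10 V / 2^8 = 39.062 mV.
Code 0b11110101 = 245 decimal.
V_out = 0 + 245 × 0.0390625 V = 9.57031 V.

9.5703 V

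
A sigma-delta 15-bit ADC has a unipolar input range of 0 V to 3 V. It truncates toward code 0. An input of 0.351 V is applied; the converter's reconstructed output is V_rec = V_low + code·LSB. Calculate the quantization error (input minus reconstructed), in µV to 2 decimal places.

One LSB is 3 V / 32768 = 91.55 µV.
Scaled input = 3833.8560 LSBs, so code = 3833.
Reconstructed: 0.35092163 V.
V_in − V_rec = 7.83691e-05 V = 78.37 µV.

78.37 µV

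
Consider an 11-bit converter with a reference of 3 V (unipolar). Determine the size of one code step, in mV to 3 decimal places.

1.465 mV

Full-scale span = 3 V.
LSB = 3 / 2^11 = 3 / 2048 = 0.00146484 V = 1.465 mV.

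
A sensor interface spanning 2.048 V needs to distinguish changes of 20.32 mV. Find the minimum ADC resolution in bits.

7 bits

Number of steps required ≥ 2.048 V / 20.32 mV = 100.79.
Need 2^N ≥ 100.79; 2^6 = 64, 2^7 = 128.
Minimum N = 7.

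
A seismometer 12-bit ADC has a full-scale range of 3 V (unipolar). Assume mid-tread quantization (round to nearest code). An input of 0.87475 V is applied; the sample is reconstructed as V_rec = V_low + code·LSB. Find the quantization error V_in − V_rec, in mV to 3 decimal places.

One LSB is 3 V / 4096 = 0.732 mV.
Scaled input = 1194.3253 LSBs, so code = 1194.
V_rec = 0 + 1194·0.000732422 = 0.87451172 V.
Error = 0.87475 − 0.87451172 = 0.000238281 V = 0.238 mV.

0.238 mV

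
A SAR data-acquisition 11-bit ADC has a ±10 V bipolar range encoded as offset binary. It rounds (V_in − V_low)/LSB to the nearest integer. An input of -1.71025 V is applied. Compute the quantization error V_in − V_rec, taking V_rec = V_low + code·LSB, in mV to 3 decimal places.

-1.266 mV

LSB = 20/2^11 = 9.766 mV.
(V_in − V_low)/LSB = (-1.71025 − (−10))/0.00976562 = 848.8704 → code 849 (round).
Code 849 maps back to (−10) + 849×0.00976562 V = -1.7089844 V.
Difference: -0.00126563 V → -1.266 mV.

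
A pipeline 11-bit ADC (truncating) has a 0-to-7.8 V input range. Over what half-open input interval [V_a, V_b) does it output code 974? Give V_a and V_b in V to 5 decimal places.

LSB = 7.8/2^11 = 3.809 mV.
V_a = V_low + 974·LSB = 3.70957 V; V_b = V_low + 975·LSB = 3.71338 V.

[3.70957 V, 3.71338 V)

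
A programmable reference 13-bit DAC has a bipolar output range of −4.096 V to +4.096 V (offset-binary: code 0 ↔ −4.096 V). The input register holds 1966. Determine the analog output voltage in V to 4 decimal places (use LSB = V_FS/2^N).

-2.1300 V

LSB = 8.192 V / 2^13 = 1.000 mV.
V_out = (−4.096) + 1966 × 0.001 V = -2.13 V.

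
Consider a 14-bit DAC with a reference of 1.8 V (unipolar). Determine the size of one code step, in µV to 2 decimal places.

109.86 µV

Full-scale span = 1.8 V.
LSB = 1.8 / 2^14 = 1.8 / 16384 = 0.000109863 V = 109.86 µV.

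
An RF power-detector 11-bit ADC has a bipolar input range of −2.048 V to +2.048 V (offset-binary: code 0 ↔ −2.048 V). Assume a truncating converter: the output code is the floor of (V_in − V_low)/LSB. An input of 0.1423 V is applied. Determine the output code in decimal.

LSB = 4.096 V / 2048 = 2.000 mV.
Input sits at 1095.150 steps above V_low.
So the output code is 1095.

code 1095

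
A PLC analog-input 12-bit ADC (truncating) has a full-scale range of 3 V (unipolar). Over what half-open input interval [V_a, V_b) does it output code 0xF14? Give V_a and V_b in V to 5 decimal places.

LSB = 3/2^12 = 0.732 mV.
Code 0xF14 = 3860 decimal.
V_a = V_low + 3860·LSB = 2.82715 V; V_b = V_low + 3861·LSB = 2.82788 V.

[2.82715 V, 2.82788 V)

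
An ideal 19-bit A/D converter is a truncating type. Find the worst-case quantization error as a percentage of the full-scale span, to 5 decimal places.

Truncating → worst-case error = 1 LSB = V_FS/2^19, so 100/524288 = 0.000190735 % of full scale.

0.00019 %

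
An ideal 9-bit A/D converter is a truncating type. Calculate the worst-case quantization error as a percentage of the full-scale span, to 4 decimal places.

Truncating → worst-case error = 1 LSB = V_FS/2^9, so 100/512 = 0.195312 % of full scale.

0.1953 %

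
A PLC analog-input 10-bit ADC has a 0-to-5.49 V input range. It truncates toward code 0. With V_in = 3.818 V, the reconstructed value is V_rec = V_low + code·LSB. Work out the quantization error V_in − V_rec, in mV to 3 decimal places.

0.734 mV

LSB = 5.49/2^10 = 5.361 mV.
Scaled input = 712.1370 LSBs, so code = 712.
Reconstructed: 3.8172656 V.
Error = 3.818 − 3.8172656 = 0.000734375 V = 0.734 mV.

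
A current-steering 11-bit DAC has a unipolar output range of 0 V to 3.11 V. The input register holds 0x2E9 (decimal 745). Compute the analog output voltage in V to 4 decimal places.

1.1313 V

LSB = 3.11 V / 2^11 = 1.519 mV.
Code 0x2E9 = 745 decimal.
V_out = 0 + 745 × 0.00151855 V = 1.13132 V.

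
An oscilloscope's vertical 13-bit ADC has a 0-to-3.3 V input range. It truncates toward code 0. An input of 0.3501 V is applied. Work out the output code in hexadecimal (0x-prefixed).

code 0x365 (decimal 869)

With 8192 levels over 3.3 V, one step is 402.83 µV.
(V_in − V_low)/LSB = (0.3501 − 0) / 0.000402832 = 869.097.
⌊·⌋(869.097) = 869.
In hexadecimal (0x-prefixed): 0x365.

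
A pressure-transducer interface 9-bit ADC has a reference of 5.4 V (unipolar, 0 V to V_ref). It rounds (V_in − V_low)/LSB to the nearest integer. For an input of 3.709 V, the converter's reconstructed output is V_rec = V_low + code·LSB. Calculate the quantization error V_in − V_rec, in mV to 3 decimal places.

Step size: 5.4 V ÷ 2^9 = 10.547 mV.
Scaled input = 351.6681 LSBs, so code = 352.
V_rec = 0 + 352·0.0105469 = 3.7125 V.
Error = 3.709 − 3.7125 = -0.0035 V = -3.500 mV.

-3.500 mV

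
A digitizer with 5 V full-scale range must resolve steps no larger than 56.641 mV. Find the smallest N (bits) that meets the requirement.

7 bits

Number of steps required ≥ 5 V / 56.641 mV = 88.28.
Need 2^N ≥ 88.28; 2^6 = 64, 2^7 = 128.
Minimum N = 7.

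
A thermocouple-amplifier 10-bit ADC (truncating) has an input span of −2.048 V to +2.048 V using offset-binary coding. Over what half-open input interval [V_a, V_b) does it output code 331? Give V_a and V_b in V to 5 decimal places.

LSB = 4.096/2^10 = 4.000 mV.
V_a = V_low + 331·LSB = -0.724 V; V_b = V_low + 332·LSB = -0.72 V.

[-0.72400 V, -0.72000 V)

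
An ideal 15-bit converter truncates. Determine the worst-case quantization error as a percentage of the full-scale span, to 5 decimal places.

Truncating → worst-case error = 1 LSB = V_FS/2^15, so 100/32768 = 0.00305176 % of full scale.

0.00305 %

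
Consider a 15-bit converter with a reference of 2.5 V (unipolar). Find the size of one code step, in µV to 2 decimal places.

76.29 µV

Full-scale span = 2.5 V.
LSB = 2.5 / 2^15 = 2.5 / 32768 = 7.62939e-05 V = 76.29 µV.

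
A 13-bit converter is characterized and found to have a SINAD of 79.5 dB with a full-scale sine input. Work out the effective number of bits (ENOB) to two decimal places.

ENOB = (SINAD − 1.76) / 6.02 = (79.5 − 1.76)/6.02 = 12.914.

12.91 bits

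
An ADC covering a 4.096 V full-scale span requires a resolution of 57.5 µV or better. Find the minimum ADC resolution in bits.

Number of steps required ≥ 4.096 V / 57.5 µV = 71234.78.
Need 2^N ≥ 71234.78; 2^16 = 65536, 2^17 = 131072.
Minimum N = 17.

17 bits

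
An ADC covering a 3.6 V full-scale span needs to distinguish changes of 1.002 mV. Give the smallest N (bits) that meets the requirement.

12 bits

Number of steps required ≥ 3.6 V / 1.002 mV = 3592.81.
Need 2^N ≥ 3592.81; 2^11 = 2048, 2^12 = 4096.
Minimum N = 12.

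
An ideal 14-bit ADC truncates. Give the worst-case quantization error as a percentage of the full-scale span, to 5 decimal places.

0.00610 %

Truncating → worst-case error = 1 LSB = V_FS/2^14, so 100/16384 = 0.00610352 % of full scale.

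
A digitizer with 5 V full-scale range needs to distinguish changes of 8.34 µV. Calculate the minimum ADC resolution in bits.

20 bits

Number of steps required ≥ 5 V / 8.34 µV = 599520.38.
Need 2^N ≥ 599520.38; 2^19 = 524288, 2^20 = 1048576.
Minimum N = 20.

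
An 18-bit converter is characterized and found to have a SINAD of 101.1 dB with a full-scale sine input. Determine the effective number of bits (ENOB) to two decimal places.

16.50 bits

ENOB = (SINAD − 1.76) / 6.02 = (101.1 − 1.76)/6.02 = 16.502.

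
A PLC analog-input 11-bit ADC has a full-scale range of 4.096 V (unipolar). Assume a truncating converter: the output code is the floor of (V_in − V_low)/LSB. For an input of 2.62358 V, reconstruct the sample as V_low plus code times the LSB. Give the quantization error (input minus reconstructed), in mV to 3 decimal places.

Step size: 4.096 V ÷ 2^11 = 2.000 mV.
(2.62358 − 0)/0.002 = 1311.7900; ⌊·⌋ gives code 1311.
V_rec = 0 + 1311·0.002 = 2.622 V.
V_in − V_rec = 0.00158 V = 1.580 mV.

1.580 mV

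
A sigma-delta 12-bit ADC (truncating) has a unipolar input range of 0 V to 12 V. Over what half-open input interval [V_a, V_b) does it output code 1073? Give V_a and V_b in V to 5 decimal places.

LSB = 12/2^12 = 2.930 mV.
V_a = V_low + 1073·LSB = 3.14355 V; V_b = V_low + 1074·LSB = 3.14648 V.

[3.14355 V, 3.14648 V)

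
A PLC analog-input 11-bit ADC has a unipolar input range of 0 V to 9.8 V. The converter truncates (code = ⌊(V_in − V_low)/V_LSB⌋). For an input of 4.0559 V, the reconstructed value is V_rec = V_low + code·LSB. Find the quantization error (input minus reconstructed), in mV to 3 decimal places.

LSB = 9.8/2^11 = 4.785 mV.
Scaled input = 847.6003 LSBs, so code = 847.
Code 847 maps back to 0 + 847×0.00478516 V = 4.0530273 V.
Difference: 0.00287266 V → 2.873 mV.

2.873 mV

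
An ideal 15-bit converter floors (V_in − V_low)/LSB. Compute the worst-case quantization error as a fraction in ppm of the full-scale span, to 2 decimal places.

Truncating → worst-case error = 1 LSB = V_FS/2^15, so 1e+06/32768 = 30.5176 ppm of full scale.

30.52 ppm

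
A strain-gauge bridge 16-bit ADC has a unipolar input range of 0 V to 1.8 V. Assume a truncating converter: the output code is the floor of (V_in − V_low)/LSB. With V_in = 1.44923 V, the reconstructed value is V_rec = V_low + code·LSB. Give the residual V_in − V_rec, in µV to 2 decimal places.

Step size: 1.8 V ÷ 2^16 = 27.47 µV.
Scaled input = 52764.8540 LSBs, so code = 52764.
Reconstructed: 1.4492065 V.
Error = 1.44923 − 1.4492065 = 2.3457e-05 V = 23.46 µV.

23.46 µV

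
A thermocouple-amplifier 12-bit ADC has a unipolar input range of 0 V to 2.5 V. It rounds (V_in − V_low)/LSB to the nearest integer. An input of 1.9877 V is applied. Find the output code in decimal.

code 3257

Full-scale span = 2.5 V; LSB = 2.5/2^12 = 0.610 mV.
Input sits at 3256.648 steps above V_low.
So the output code is 3257.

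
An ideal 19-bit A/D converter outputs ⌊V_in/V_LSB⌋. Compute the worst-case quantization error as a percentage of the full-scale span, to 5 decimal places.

Truncating → worst-case error = 1 LSB = V_FS/2^19, so 100/524288 = 0.000190735 % of full scale.

0.00019 %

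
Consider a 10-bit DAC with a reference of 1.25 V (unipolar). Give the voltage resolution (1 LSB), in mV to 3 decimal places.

1.221 mV

Full-scale span = 1.25 V.
LSB = 1.25 / 2^10 = 1.25 / 1024 = 0.0012207 V = 1.221 mV.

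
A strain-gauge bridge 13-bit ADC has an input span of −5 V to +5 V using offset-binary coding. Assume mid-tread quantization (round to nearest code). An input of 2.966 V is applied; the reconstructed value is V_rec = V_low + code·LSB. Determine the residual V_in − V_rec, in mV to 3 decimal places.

-0.309 mV

Step size: 10 V ÷ 2^13 = 1.221 mV.
(2.966 − (−5))/0.0012207 = 6525.7472; round gives code 6526.
Code 6526 maps back to (−5) + 6526×0.0012207 V = 2.9663086 V.
Difference: -0.000308594 V → -0.309 mV.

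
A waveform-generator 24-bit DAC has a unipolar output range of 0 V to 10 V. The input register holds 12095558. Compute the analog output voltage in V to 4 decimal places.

LSB = 10 V / 2^24 = 0.60 µV.
V_out = 0 + 12095558 × 5.96046e-07 V = 7.20951 V.

7.2095 V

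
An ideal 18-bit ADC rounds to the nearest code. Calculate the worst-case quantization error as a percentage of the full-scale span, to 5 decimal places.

0.00019 %

Rounding → worst-case error = ½ LSB = V_FS/2^19, so 100/524288 = 0.000190735 % of full scale.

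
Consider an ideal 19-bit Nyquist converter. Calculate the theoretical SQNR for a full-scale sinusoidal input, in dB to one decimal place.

116.1 dB

SNR ≈ 6.02·N + 1.76 dB = 6.02·19 + 1.76 = 116.14 dB.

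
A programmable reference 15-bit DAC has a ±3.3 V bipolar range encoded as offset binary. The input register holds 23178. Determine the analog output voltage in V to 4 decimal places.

1.3684 V

LSB = 6.6 V / 2^15 = 201.42 µV.
V_out = (−3.3) + 23178 × 0.000201416 V = 1.36842 V.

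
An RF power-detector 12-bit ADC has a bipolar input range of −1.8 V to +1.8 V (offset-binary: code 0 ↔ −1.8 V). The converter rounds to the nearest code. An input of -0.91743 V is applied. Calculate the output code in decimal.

With 4096 levels over 3.6 V, one step is 0.879 mV.
(V_in − V_low)/LSB = (-0.91743 − (−1.8)) / 0.000878906 = 1004.169.
round(1004.169) = 1004.

code 1004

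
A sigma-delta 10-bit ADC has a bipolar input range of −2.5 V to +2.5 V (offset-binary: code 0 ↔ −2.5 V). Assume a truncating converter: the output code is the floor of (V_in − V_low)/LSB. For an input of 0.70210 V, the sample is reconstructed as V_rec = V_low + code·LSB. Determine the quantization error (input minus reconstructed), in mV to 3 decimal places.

One LSB is 5 V / 1024 = 4.883 mV.
(0.70210 − (−2.5))/0.00488281 = 655.7901; ⌊·⌋ gives code 655.
Reconstructed: 0.69824219 V.
Error = 0.70210 − 0.69824219 = 0.00385781 V = 3.858 mV.

3.858 mV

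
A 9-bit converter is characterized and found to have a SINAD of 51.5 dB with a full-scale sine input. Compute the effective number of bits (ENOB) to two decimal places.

ENOB = (SINAD − 1.76) / 6.02 = (51.5 − 1.76)/6.02 = 8.262.

8.26 bits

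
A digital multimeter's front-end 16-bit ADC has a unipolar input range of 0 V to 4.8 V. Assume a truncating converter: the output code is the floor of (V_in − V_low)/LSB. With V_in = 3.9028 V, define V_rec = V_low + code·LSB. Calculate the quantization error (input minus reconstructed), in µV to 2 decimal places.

16.80 µV

Step size: 4.8 V ÷ 2^16 = 73.24 µV.
(V_in − V_low)/LSB = (3.9028 − 0)/7.32422e-05 = 53286.2293 → code 53286 (floor).
Reconstructed: 3.9027832 V.
Error = 3.9028 − 3.9027832 = 1.67969e-05 V = 16.80 µV.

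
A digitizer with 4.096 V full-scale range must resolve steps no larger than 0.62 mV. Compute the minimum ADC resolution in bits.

13 bits

Number of steps required ≥ 4.096 V / 0.62 mV = 6606.45.
Need 2^N ≥ 6606.45; 2^12 = 4096, 2^13 = 8192.
Minimum N = 13.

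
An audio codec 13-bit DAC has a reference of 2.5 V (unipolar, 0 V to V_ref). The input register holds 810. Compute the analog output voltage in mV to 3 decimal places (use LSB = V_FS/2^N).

247.192 mV

LSB = 2.5 V / 2^13 = 305.18 µV.
V_out = 0 + 810 × 0.000305176 V = 0.247192 V.
= 247.192 mV.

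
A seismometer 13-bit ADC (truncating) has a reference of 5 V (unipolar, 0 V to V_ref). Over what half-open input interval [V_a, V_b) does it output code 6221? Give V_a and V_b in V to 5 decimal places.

[3.79700 V, 3.79761 V)

LSB = 5/2^13 = 0.610 mV.
V_a = V_low + 6221·LSB = 3.797 V; V_b = V_low + 6222·LSB = 3.79761 V.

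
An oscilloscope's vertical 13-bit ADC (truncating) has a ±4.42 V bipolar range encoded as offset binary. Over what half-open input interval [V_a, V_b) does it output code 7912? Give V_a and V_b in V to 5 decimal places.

LSB = 8.84/2^13 = 1.079 mV.
V_a = V_low + 7912·LSB = 4.11785 V; V_b = V_low + 7913·LSB = 4.11893 V.

[4.11785 V, 4.11893 V)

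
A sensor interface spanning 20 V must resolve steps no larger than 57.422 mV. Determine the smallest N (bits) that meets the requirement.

Number of steps required ≥ 20 V / 57.422 mV = 348.30.
Need 2^N ≥ 348.30; 2^8 = 256, 2^9 = 512.
Minimum N = 9.

9 bits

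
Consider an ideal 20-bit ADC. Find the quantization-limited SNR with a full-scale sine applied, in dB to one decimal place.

122.2 dB

SNR ≈ 6.02·N + 1.76 dB = 6.02·20 + 1.76 = 122.16 dB.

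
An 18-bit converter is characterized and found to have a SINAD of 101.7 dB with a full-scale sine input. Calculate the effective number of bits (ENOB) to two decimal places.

16.60 bits

ENOB = (SINAD − 1.76) / 6.02 = (101.7 − 1.76)/6.02 = 16.601.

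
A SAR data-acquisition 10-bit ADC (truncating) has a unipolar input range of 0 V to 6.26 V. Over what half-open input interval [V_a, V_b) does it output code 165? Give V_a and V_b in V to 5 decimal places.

LSB = 6.26/2^10 = 6.113 mV.
V_a = V_low + 165·LSB = 1.00869 V; V_b = V_low + 166·LSB = 1.0148 V.

[1.00869 V, 1.01480 V)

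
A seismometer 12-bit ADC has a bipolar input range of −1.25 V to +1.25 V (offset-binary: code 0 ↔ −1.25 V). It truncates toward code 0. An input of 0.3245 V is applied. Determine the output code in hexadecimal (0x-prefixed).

Full-scale span = 2.5 V; LSB = 2.5/2^12 = 0.610 mV.
(0.3245 − (−1.25)) / 0.000610352 = 2579.661 LSBs.
⌊·⌋(2579.661) = 2579.
In hexadecimal (0x-prefixed): 0xA13.

code 0xA13 (decimal 2579)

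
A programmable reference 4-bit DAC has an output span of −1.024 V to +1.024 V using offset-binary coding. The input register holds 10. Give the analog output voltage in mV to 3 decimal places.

256.000 mV

LSB = 2.048 V / 2^4 = 128.000 mV.
V_out = (−1.024) + 10 × 0.128 V = 0.256 V.
= 256.000 mV.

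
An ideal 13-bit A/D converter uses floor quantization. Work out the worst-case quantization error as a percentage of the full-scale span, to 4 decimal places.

Truncating → worst-case error = 1 LSB = V_FS/2^13, so 100/8192 = 0.012207 % of full scale.

0.0122 %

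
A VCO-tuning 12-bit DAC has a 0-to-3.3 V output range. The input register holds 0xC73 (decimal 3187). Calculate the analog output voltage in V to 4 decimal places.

LSB = 3.3 V / 2^12 = 0.806 mV.
Code 0xC73 = 3187 decimal.
V_out = 0 + 3187 × 0.000805664 V = 2.56765 V.

2.5677 V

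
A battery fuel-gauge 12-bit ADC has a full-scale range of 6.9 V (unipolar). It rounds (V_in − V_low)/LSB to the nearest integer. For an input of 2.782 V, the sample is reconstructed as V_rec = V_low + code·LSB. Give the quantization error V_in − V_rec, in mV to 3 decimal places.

Step size: 6.9 V ÷ 2^12 = 1.685 mV.
(V_in − V_low)/LSB = (2.782 − 0)/0.00168457 = 1651.4597 → code 1651 (round).
V_rec = 0 + 1651·0.00168457 = 2.7812256 V.
V_in − V_rec = 0.000774414 V = 0.774 mV.

0.774 mV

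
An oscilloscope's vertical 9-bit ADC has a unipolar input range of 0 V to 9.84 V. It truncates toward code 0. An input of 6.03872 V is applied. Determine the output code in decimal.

code 314

LSB = 9.84 V / 512 = 19.219 mV.
(6.03872 − 0) / 0.0192187 = 314.210 LSBs.
So the output code is 314.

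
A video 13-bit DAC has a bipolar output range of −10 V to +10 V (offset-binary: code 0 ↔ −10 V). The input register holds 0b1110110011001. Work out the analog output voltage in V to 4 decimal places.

LSB = 20 V / 2^13 = 2.441 mV.
Code 0b1110110011001 = 7577 decimal.
V_out = (−10) + 7577 × 0.00244141 V = 8.49854 V.

8.4985 V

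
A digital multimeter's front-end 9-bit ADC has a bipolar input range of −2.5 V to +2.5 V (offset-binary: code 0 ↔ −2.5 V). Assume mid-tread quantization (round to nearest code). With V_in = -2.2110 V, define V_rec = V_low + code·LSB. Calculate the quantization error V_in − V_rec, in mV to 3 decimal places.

-3.969 mV

One LSB is 5 V / 512 = 9.766 mV.
(-2.2110 − (−2.5))/0.00976562 = 29.5936; round gives code 30.
Reconstructed: -2.2070312 V.
Difference: -0.00396875 V → -3.969 mV.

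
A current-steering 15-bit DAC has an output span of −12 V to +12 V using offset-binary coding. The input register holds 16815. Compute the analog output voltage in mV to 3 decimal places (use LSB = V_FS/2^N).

LSB = 24 V / 2^15 = 0.732 mV.
V_out = (−12) + 16815 × 0.000732422 V = 0.315674 V.
= 315.674 mV.

315.674 mV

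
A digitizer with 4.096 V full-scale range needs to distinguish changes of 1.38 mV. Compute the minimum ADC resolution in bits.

12 bits

Number of steps required ≥ 4.096 V / 1.38 mV = 2968.12.
Need 2^N ≥ 2968.12; 2^11 = 2048, 2^12 = 4096.
Minimum N = 12.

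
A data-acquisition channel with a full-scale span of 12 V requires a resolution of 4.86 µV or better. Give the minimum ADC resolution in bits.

Number of steps required ≥ 12 V / 4.86 µV = 2469135.80.
Need 2^N ≥ 2469135.80; 2^21 = 2097152, 2^22 = 4194304.
Minimum N = 22.

22 bits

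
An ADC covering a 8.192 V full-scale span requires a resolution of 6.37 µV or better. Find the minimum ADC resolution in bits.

21 bits

Number of steps required ≥ 8.192 V / 6.37 µV = 1286028.26.
Need 2^N ≥ 1286028.26; 2^20 = 1048576, 2^21 = 2097152.
Minimum N = 21.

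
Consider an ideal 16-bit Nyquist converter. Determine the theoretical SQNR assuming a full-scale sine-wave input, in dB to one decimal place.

SNR ≈ 6.02·N + 1.76 dB = 6.02·16 + 1.76 = 98.08 dB.

98.1 dB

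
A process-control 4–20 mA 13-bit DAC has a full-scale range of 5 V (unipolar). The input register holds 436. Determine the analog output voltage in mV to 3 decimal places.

LSB = 5 V / 2^13 = 0.610 mV.
V_out = 0 + 436 × 0.000610352 V = 0.266113 V.
= 266.113 mV.

266.113 mV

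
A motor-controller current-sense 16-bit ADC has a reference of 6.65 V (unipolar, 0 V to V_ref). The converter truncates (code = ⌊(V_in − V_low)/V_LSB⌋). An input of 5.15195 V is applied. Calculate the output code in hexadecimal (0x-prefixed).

With 65536 levels over 6.65 V, one step is 101.47 µV.
(V_in − V_low)/LSB = (5.15195 − 0) / 0.000101471 = 50772.661.
So the output code is 50772.
In hexadecimal (0x-prefixed): 0xC654.

code 0xC654 (decimal 50772)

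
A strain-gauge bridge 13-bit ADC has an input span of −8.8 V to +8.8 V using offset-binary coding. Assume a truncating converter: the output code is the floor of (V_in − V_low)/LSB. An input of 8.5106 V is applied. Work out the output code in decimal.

Full-scale span = 17.6 V; LSB = 17.6/2^13 = 2.148 mV.
(8.5106 − (−8.8)) / 0.00214844 = 8057.297 LSBs.
⌊·⌋(8057.297) = 8057.

code 8057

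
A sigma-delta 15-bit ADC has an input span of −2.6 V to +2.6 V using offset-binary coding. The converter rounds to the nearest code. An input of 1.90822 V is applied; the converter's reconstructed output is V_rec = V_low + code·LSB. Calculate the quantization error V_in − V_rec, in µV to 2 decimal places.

LSB = 5.2/2^15 = 158.69 µV.
Scaled input = 28408.7217 LSBs, so code = 28409.
Reconstructed: 1.9082642 V.
Error = 1.90822 − 1.9082642 = -4.41602e-05 V = -44.16 µV.

-44.16 µV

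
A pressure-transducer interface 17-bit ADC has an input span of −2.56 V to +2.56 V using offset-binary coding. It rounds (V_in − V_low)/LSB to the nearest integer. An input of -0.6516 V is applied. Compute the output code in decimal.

Full-scale span = 5.12 V; LSB = 5.12/2^17 = 39.06 µV.
Input sits at 48855.040 steps above V_low.
Round → code 48855.

code 48855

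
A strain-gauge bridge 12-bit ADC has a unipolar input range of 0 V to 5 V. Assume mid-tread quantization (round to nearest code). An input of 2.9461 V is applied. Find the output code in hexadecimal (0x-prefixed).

With 4096 levels over 5 V, one step is 1.221 mV.
Input sits at 2413.445 steps above V_low.
round(2413.445) = 2413.
In hexadecimal (0x-prefixed): 0x96D.

code 0x96D (decimal 2413)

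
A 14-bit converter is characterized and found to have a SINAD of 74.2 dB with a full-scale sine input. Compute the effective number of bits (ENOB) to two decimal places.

ENOB = (SINAD − 1.76) / 6.02 = (74.2 − 1.76)/6.02 = 12.033.

12.03 bits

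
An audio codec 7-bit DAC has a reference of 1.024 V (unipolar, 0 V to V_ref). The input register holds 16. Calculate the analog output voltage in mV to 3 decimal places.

LSB = 1.024 V / 2^7 = 8.000 mV.
V_out = 0 + 16 × 0.008 V = 0.128 V.
= 128.000 mV.

128.000 mV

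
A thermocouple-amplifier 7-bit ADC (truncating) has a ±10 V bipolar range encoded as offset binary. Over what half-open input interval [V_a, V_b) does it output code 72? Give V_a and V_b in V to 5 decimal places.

LSB = 20/2^7 = 156.250 mV.
V_a = V_low + 72·LSB = 1.25 V; V_b = V_low + 73·LSB = 1.40625 V.

[1.25000 V, 1.40625 V)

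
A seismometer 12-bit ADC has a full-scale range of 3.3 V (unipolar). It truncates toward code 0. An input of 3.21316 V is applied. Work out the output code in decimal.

With 4096 levels over 3.3 V, one step is 0.806 mV.
(V_in − V_low)/LSB = (3.21316 − 0) / 0.000805664 = 3988.213.
⌊·⌋(3988.213) = 3988.

code 3988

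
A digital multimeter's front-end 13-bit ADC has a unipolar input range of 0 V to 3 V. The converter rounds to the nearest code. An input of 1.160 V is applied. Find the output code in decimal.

code 3168

LSB = 3 V / 8192 = 366.21 µV.
Input sits at 3167.573 steps above V_low.
Round → code 3168.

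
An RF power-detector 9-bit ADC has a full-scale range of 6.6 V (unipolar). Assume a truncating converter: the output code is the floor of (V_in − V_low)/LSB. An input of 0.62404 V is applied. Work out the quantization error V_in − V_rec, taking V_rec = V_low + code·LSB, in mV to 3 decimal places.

Step size: 6.6 V ÷ 2^9 = 12.891 mV.
(V_in − V_low)/LSB = (0.62404 − 0)/0.0128906 = 48.4104 → code 48 (floor).
Code 48 maps back to 0 + 48×0.0128906 V = 0.61875 V.
Error = 0.62404 − 0.61875 = 0.00529 V = 5.290 mV.

5.290 mV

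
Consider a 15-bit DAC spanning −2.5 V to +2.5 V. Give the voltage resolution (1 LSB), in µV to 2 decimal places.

152.59 µV

Full-scale span = 5 V.
LSB = 5 / 2^15 = 5 / 32768 = 0.000152588 V = 152.59 µV.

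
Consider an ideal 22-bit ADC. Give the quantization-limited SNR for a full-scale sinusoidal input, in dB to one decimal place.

134.2 dB

SNR ≈ 6.02·N + 1.76 dB = 6.02·22 + 1.76 = 134.20 dB.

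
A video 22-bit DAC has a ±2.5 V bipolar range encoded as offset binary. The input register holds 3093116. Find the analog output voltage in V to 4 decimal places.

LSB = 5 V / 2^22 = 1.19 µV.
V_out = (−2.5) + 3093116 × 1.19209e-06 V = 1.18728 V.

1.1873 V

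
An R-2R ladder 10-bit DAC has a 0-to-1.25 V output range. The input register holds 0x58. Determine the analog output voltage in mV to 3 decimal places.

107.422 mV

LSB = 1.25 V / 2^10 = 1.221 mV.
Code 0x58 = 88 decimal.
V_out = 0 + 88 × 0.0012207 V = 0.107422 V.
= 107.422 mV.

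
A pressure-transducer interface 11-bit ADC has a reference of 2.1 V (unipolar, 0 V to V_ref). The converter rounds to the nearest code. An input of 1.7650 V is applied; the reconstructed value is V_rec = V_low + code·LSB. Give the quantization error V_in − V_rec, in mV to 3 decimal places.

Step size: 2.1 V ÷ 2^11 = 1.025 mV.
Scaled input = 1721.2952 LSBs, so code = 1721.
V_rec = 0 + 1721·0.00102539 = 1.7646973 V.
Error = 1.7650 − 1.7646973 = 0.000302734 V = 0.303 mV.

0.303 mV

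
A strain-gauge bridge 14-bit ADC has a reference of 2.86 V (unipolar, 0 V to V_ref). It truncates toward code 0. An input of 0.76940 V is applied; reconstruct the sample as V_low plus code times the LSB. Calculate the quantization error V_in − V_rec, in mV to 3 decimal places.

0.112 mV

Step size: 2.86 V ÷ 2^14 = 174.56 µV.
(0.76940 − 0)/0.000174561 = 4407.6397; ⌊·⌋ gives code 4407.
Reconstructed: 0.76928833 V.
V_in − V_rec = 0.00011167 V = 0.112 mV.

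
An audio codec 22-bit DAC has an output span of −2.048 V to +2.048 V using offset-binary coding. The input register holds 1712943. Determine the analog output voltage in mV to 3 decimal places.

-375.204 mV

LSB = 4.096 V / 2^22 = 0.98 µV.
V_out = (−2.048) + 1712943 × 9.76563e-07 V = -0.375204 V.
= -375.204 mV.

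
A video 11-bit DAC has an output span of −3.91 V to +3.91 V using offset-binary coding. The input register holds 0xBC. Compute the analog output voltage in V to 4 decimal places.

LSB = 7.82 V / 2^11 = 3.818 mV.
Code 0xBC = 188 decimal.
V_out = (−3.91) + 188 × 0.00381836 V = -3.19215 V.

-3.1921 V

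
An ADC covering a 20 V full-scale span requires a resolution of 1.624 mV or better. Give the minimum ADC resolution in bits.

14 bits

Number of steps required ≥ 20 V / 1.624 mV = 12315.27.
Need 2^N ≥ 12315.27; 2^13 = 8192, 2^14 = 16384.
Minimum N = 14.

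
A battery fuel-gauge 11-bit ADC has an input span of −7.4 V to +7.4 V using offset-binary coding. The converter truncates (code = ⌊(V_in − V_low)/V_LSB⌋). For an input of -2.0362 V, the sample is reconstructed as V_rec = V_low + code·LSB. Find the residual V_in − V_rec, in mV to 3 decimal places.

LSB = 14.8/2^11 = 7.227 mV.
(V_in − V_low)/LSB = (-2.0362 − (−7.4))/0.00722656 = 742.2339 → code 742 (floor).
Reconstructed: -2.0378906 V.
V_in − V_rec = 0.00169063 V = 1.691 mV.

1.691 mV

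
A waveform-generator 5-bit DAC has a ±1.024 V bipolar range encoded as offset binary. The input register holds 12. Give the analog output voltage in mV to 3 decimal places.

LSB = 2.048 V / 2^5 = 64.000 mV.
V_out = (−1.024) + 12 × 0.064 V = -0.256 V.
= -256.000 mV.

-256.000 mV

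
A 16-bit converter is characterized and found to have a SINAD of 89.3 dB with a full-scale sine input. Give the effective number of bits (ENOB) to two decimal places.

14.54 bits

ENOB = (SINAD − 1.76) / 6.02 = (89.3 − 1.76)/6.02 = 14.542.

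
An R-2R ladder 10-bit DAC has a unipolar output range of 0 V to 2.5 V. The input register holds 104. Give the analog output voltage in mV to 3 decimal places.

253.906 mV

LSB = 2.5 V / 2^10 = 2.441 mV.
V_out = 0 + 104 × 0.00244141 V = 0.253906 V.
= 253.906 mV.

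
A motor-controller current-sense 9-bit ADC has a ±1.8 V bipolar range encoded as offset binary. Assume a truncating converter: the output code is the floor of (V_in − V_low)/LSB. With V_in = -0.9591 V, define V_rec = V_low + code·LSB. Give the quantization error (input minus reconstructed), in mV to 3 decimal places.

LSB = 3.6/2^9 = 7.031 mV.
Scaled input = 119.5947 LSBs, so code = 119.
Reconstructed: -0.96328125 V.
Error = -0.9591 − (−0.96328125) = 0.00418125 V = 4.181 mV.

4.181 mV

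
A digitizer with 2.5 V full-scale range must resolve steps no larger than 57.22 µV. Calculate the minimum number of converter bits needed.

16 bits

Number of steps required ≥ 2.5 V / 57.22 µV = 43691.02.
Need 2^N ≥ 43691.02; 2^15 = 32768, 2^16 = 65536.
Minimum N = 16.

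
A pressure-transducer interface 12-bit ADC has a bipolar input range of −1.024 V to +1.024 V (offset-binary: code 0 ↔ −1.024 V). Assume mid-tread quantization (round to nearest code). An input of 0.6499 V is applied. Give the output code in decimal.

code 3348

Full-scale span = 2.048 V; LSB = 2.048/2^12 = 0.500 mV.
Input sits at 3347.800 steps above V_low.
So the output code is 3348.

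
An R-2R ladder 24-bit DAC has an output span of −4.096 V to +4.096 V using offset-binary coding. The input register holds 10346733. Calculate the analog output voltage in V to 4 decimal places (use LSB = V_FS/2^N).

LSB = 8.192 V / 2^24 = 0.49 µV.
V_out = (−4.096) + 10346733 × 4.88281e-07 V = 0.956116 V.

0.9561 V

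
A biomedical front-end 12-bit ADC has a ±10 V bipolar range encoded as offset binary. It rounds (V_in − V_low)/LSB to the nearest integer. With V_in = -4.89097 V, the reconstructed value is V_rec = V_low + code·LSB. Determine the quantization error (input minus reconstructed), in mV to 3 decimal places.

1.608 mV

Step size: 20 V ÷ 2^12 = 4.883 mV.
(-4.89097 − (−10))/0.00488281 = 1046.3293; round gives code 1046.
Code 1046 maps back to (−10) + 1046×0.00488281 V = -4.8925781 V.
V_in − V_rec = 0.00160812 V = 1.608 mV.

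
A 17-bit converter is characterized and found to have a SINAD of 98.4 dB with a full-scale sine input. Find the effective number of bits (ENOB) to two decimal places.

ENOB = (SINAD − 1.76) / 6.02 = (98.4 − 1.76)/6.02 = 16.053.

16.05 bits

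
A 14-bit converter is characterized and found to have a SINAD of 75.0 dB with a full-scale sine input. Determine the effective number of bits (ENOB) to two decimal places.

12.17 bits

ENOB = (SINAD − 1.76) / 6.02 = (75.0 − 1.76)/6.02 = 12.166.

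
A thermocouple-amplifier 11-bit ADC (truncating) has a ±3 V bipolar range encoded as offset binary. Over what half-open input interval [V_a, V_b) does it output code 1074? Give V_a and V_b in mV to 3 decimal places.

[146.484 mV, 149.414 mV)

LSB = 6/2^11 = 2.930 mV.
V_a = V_low + 1074·LSB = 0.146484 V; V_b = V_low + 1075·LSB = 0.149414 V.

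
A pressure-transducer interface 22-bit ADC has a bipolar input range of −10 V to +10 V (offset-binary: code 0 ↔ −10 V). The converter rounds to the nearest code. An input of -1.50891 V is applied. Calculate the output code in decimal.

code 1780711

Full-scale span = 20 V; LSB = 20/2^22 = 4.77 µV.
(-1.50891 − (−10)) / 4.76837e-06 = 1780710.638 LSBs.
So the output code is 1780711.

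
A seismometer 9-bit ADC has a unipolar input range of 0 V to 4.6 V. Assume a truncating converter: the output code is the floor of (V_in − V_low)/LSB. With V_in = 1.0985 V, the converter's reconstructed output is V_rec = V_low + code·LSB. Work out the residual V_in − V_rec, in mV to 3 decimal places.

2.406 mV

LSB = 4.6/2^9 = 8.984 mV.
(1.0985 − 0)/0.00898437 = 122.2678; ⌊·⌋ gives code 122.
Reconstructed: 1.0960938 V.
Difference: 0.00240625 V → 2.406 mV.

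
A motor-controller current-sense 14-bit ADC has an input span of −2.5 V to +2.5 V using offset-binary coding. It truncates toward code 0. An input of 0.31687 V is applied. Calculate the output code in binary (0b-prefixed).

code 0b10010000001110 (decimal 9230)

Full-scale span = 5 V; LSB = 5/2^14 = 305.18 µV.
(V_in − V_low)/LSB = (0.31687 − (−2.5)) / 0.000305176 = 9230.320.
So the output code is 9230.
In binary (0b-prefixed): 0b10010000001110.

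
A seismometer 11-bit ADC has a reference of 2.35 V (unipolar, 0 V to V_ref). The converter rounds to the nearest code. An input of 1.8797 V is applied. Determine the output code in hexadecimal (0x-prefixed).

With 2048 levels over 2.35 V, one step is 1.147 mV.
Input sits at 1638.139 steps above V_low.
Round → code 1638.
In hexadecimal (0x-prefixed): 0x666.

code 0x666 (decimal 1638)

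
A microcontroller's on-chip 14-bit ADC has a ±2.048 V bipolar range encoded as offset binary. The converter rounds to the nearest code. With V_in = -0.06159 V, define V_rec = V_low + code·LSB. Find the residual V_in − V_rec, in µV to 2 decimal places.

-90.00 µV

One LSB is 4.096 V / 16384 = 250.00 µV.
(-0.06159 − (−2.048))/0.00025 = 7945.6400; round gives code 7946.
Reconstructed: -0.0615 V.
V_in − V_rec = -9e-05 V = -90.00 µV.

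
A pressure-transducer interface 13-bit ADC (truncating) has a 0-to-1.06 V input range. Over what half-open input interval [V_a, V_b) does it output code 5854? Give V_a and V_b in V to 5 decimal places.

LSB = 1.06/2^13 = 129.39 µV.
V_a = V_low + 5854·LSB = 0.757476 V; V_b = V_low + 5855·LSB = 0.757605 V.

[0.75748 V, 0.75760 V)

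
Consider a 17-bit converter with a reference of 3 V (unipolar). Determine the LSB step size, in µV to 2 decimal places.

22.89 µV

Full-scale span = 3 V.
LSB = 3 / 2^17 = 3 / 131072 = 2.28882e-05 V = 22.89 µV.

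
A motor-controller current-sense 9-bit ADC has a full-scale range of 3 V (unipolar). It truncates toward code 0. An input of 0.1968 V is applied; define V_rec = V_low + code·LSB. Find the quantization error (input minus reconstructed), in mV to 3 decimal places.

3.441 mV

One LSB is 3 V / 512 = 5.859 mV.
(V_in − V_low)/LSB = (0.1968 − 0)/0.00585938 = 33.5872 → code 33 (floor).
Code 33 maps back to 0 + 33×0.00585938 V = 0.19335938 V.
V_in − V_rec = 0.00344063 V = 3.441 mV.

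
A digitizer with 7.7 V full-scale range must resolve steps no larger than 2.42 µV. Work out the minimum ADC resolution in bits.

Number of steps required ≥ 7.7 V / 2.42 µV = 3181818.18.
Need 2^N ≥ 3181818.18; 2^21 = 2097152, 2^22 = 4194304.
Minimum N = 22.

22 bits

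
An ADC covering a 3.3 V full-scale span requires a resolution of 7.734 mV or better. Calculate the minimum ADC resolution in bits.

Number of steps required ≥ 3.3 V / 7.734 mV = 426.69.
Need 2^N ≥ 426.69; 2^8 = 256, 2^9 = 512.
Minimum N = 9.

9 bits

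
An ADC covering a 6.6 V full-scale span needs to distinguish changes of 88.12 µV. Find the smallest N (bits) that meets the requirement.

17 bits

Number of steps required ≥ 6.6 V / 88.12 µV = 74897.87.
Need 2^N ≥ 74897.87; 2^16 = 65536, 2^17 = 131072.
Minimum N = 17.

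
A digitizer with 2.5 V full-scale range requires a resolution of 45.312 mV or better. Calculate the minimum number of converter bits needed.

6 bits

Number of steps required ≥ 2.5 V / 45.312 mV = 55.17.
Need 2^N ≥ 55.17; 2^5 = 32, 2^6 = 64.
Minimum N = 6.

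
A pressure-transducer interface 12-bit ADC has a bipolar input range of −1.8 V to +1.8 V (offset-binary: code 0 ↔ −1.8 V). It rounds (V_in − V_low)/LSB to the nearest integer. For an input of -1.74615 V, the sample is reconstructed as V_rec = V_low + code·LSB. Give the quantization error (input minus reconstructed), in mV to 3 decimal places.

LSB = 3.6/2^12 = 0.879 mV.
(-1.74615 − (−1.8))/0.000878906 = 61.2693; round gives code 61.
Reconstructed: -1.7463867 V.
Error = -1.74615 − (−1.7463867) = 0.000236719 V = 0.237 mV.

0.237 mV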